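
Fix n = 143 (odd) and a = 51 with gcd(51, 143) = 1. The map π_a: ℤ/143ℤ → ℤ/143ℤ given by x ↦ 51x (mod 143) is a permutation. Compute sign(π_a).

-1

Start at x=92: 92 → 116 → 53 → 129 → 1 → 51 → 27 → … (one orbit).
Decompose π into cycles: lengths [10, 10, 10, 10, 10, 10, 10, 10, 10, 10, 10, 10, 10, 2, 2, 2, 2, 2, 2, 1] (20 cycles, including the fixed point 0).
143 − 20 = 123 transpositions; sign(π) = (−1)^123 = -1.
(51|143)_J = -1 (Zolotarev's lemma cross-check).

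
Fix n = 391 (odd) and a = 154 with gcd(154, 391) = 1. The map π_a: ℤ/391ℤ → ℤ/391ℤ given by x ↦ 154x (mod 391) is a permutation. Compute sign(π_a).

+1

Start at x=1: 1 → 154 → 256 → 324 → 239 → 52 → 188 → … (one orbit).
Decompose π into cycles: lengths [11, 11, 11, 11, 11, 11, 11, 11, 11, 11, 11, 11, 11, 11, 11, 11, 11, 11, 11, 11, 11, 11, 11, 11, 11, 11, 11, 11, 11, 11, 11, 11, 11, 11, 1, 1, 1, 1, 1, 1, 1, 1, 1, 1, 1, 1, 1, 1, 1, 1, 1] (51 cycles, including the fixed point 0).
391 − 51 = 340 transpositions; sign(π) = (−1)^340 = +1.
(154|391)_J = +1 (Zolotarev's lemma cross-check).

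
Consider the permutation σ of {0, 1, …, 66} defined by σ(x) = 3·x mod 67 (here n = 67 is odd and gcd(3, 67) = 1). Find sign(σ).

-1

Orbit of 52 under x↦3x: [52, 22, 66, 64, 58, 40, 53]… (length divides ord_67(3)).
π_3 has 4 disjoint cycles with lengths [22, 22, 22, 1] on {0,…,66}.
67 − 4 = 63 transpositions; sign(π) = (−1)^63 = -1.
The Jacobi symbol (3|67) = -1 (Zolotarev) agrees.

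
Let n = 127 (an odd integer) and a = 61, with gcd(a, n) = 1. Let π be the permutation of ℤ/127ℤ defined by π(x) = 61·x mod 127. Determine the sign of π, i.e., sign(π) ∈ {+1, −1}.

Orbit of 107 under x↦61x: [107, 50, 2, 122, 76, 64, 94]… (length divides ord_127(61)).
The orbit structure of x ↦ 61x mod 127: 7 orbits of sizes [21, 21, 21, 21, 21, 21, 1].
n − c = 127 − 7 = 120; sign = (−1)^120 = +1.
Zolotarev: (61|127) = +1, matching the cycle-count sign.

+1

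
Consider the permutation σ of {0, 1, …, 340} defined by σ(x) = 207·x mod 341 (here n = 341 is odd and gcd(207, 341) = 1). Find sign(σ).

-1

Start at x=67: 67 → 229 → 4 → 146 → 214 → 309 → 196 → … (one orbit).
14 cycles of lengths [30, 30, 30, 30, 30, 30, 30, 30, 30, 30, 30, 5, 5, 1].
341 − 14 = 327 transpositions; sign(π) = (−1)^327 = -1.
Via Zolotarev, sign(π_{207}) = (207|341) = -1.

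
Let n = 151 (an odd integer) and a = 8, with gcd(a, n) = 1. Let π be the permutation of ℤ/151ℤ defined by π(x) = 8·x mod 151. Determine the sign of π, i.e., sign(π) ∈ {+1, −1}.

+1

Orbit of 59 under x↦8x: [59, 19, 1, 8, 64]… (length divides ord_151(8)).
Cycle lengths of π_8 on ℤ/151ℤ: [5, 5, 5, 5, 5, 5, 5, 5, 5, 5, 5, 5, 5, 5, 5, 5, 5, 5, 5, 5, 5, 5, 5, 5, 5, 5, 5, 5, 5, 5, 1]; 31 cycles in total.
sign(π) = (−1)^{n − #cycles} = (−1)^{151−31} = (−1)^120 = +1.
(8|151)_J = +1 (Zolotarev's lemma cross-check).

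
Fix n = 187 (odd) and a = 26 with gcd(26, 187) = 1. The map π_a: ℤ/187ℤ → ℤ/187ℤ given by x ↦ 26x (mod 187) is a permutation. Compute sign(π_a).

Start at x=100: 100 → 169 → 93 → 174 → 36 → 1 → 26 → … (one orbit).
Cycle lengths of π_26 on ℤ/187ℤ: [40, 40, 40, 40, 8, 8, 5, 5, 1]; 9 cycles in total.
sign(π) = (−1)^{n − #cycles} = (−1)^{187−9} = (−1)^178 = +1.
Check: (26/187) = +1 by Zolotarev.

+1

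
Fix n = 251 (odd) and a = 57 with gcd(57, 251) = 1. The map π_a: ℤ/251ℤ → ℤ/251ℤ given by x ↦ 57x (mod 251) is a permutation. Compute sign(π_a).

-1

Orbit of 63 under x↦57x: [63, 77, 122, 177, 49, 32, 67]… (length divides ord_251(57)).
Cycle lengths of π_57 on ℤ/251ℤ: [250, 1]; 2 cycles in total.
251 − 2 = 249 transpositions; sign(π) = (−1)^249 = -1.
The Jacobi symbol (57|251) = -1 (Zolotarev) agrees.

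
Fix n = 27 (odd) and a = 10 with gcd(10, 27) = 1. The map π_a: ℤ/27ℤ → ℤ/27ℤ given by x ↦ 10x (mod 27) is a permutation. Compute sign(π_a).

Orbit of 10 under x↦10x: [10, 19, 1]… (length divides ord_27(10)).
Decompose π into cycles: lengths [3, 3, 3, 3, 3, 3, 1, 1, 1, 1, 1, 1, 1, 1, 1] (15 cycles, including the fixed point 0).
With 15 cycles on 27 points, sign = (−1)^{27−15} = +1.
Via Zolotarev, sign(π_{10}) = (10|27) = +1.

+1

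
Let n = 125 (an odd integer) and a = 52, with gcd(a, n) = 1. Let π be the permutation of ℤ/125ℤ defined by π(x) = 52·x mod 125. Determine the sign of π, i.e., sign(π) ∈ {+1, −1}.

Trace 52: π^k(52) = [52, 79, 108, 116, 32, 39, 28] for k=0..6.
Cycle lengths of π_52 on ℤ/125ℤ: [100, 20, 4, 1]; 4 cycles in total.
Σ(ℓ_i−1) = 125−4 = 121; sign = (−1)^121 = -1.

-1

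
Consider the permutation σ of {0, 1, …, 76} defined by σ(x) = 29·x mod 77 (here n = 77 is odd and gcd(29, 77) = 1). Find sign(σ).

Orbit of 8 under x↦29x: [8, 1, 29, 71, 57, 36, 43]… (length divides ord_77(29)).
π_29 has 14 disjoint cycles with lengths [10, 10, 10, 10, 10, 10, 10, 1, 1, 1, 1, 1, 1, 1] on {0,…,76}.
With 14 cycles on 77 points, sign = (−1)^{77−14} = -1.

-1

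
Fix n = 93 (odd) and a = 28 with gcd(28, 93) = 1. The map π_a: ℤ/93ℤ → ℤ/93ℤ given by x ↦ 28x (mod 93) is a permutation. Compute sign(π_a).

+1

Orbit of 70 under x↦28x: [70, 7, 10, 1, 28, 40, 4]… (length divides ord_93(28)).
Decompose π into cycles: lengths [15, 15, 15, 15, 15, 15, 1, 1, 1] (9 cycles, including the fixed point 0).
With 9 cycles on 93 points, sign = (−1)^{93−9} = +1.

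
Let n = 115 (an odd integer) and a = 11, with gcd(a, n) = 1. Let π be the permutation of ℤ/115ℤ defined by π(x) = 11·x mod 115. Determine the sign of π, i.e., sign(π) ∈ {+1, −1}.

-1

Trace 111: π^k(111) = [111, 71, 91, 81, 86, 26, 56] for k=0..6.
π_11 has 10 disjoint cycles with lengths [22, 22, 22, 22, 22, 1, 1, 1, 1, 1] on {0,…,114}.
115 − 10 = 105 transpositions; sign(π) = (−1)^105 = -1.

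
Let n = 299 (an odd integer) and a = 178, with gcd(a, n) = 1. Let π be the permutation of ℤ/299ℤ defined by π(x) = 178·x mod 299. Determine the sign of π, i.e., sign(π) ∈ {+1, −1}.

Trace 170: π^k(170) = [170, 61, 94, 287, 256, 120, 131] for k=0..6.
π_178 has 10 disjoint cycles with lengths [66, 66, 66, 66, 22, 3, 3, 3, 3, 1] on {0,…,298}.
299 − 10 = 289 transpositions; sign(π) = (−1)^289 = -1.
Check: (178/299) = -1 by Zolotarev.

-1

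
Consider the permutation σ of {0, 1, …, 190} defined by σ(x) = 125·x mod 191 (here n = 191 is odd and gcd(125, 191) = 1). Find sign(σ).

Start at x=69: 69 → 30 → 121 → 36 → 107 → 5 → 52 → … (one orbit).
π_125 has 11 disjoint cycles with lengths [19, 19, 19, 19, 19, 19, 19, 19, 19, 19, 1] on {0,…,190}.
With 11 cycles on 191 points, sign = (−1)^{191−11} = +1.
Zolotarev: (125|191) = +1, matching the cycle-count sign.

+1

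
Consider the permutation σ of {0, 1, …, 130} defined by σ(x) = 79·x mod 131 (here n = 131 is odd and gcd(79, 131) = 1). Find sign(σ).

Trace 19: π^k(19) = [19, 60, 24, 62, 51, 99, 92] for k=0..6.
Cycle lengths of π_79 on ℤ/131ℤ: [26, 26, 26, 26, 26, 1]; 6 cycles in total.
n − c = 131 − 6 = 125; sign = (−1)^125 = -1.
Zolotarev: (79|131) = -1, matching the cycle-count sign.

-1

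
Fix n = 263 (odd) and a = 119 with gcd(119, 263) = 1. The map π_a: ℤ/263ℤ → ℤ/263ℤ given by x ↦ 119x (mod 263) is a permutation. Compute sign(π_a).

-1

Trace 214: π^k(214) = [214, 218, 168, 4, 213, 99, 209] for k=0..6.
Cycle lengths of π_119 on ℤ/263ℤ: [262, 1]; 2 cycles in total.
2 cycles on 263: each ℓ→(−1)^(ℓ−1), product (−1)^261 = -1.
Via Zolotarev, sign(π_{119}) = (119|263) = -1.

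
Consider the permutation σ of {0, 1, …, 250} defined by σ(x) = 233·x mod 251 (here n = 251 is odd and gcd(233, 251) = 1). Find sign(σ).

Orbit of 174 under x↦233x: [174, 131, 152, 25, 52, 68, 31]… (length divides ord_251(233)).
Cycle type of π: 125×2 + 1; total 3 cycles.
sign(π) = (−1)^{n − #cycles} = (−1)^{251−3} = (−1)^248 = +1.
(233|251)_J = +1 (Zolotarev's lemma cross-check).

+1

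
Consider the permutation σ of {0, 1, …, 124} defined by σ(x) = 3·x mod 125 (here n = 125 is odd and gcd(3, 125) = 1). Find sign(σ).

-1

Trace 103: π^k(103) = [103, 59, 52, 31, 93, 29, 87] for k=0..6.
Decompose π into cycles: lengths [100, 20, 4, 1] (4 cycles, including the fixed point 0).
sign(π) = (−1)^{n − #cycles} = (−1)^{125−4} = (−1)^121 = -1.
Zolotarev: (3|125) = -1, matching the cycle-count sign.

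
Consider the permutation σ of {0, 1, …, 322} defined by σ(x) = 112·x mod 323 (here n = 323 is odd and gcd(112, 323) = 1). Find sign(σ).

Start at x=244: 244 → 196 → 311 → 271 → 313 → 172 → 207 → … (one orbit).
Cycle type of π: 144×2 + 16 + 9×2 + 1; total 6 cycles.
6 cycles on 323: each ℓ→(−1)^(ℓ−1), product (−1)^317 = -1.

-1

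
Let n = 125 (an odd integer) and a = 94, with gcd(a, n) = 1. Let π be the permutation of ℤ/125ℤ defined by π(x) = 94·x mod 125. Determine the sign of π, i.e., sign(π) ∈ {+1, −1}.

Orbit of 79 under x↦94x: [79, 51, 44, 11, 34, 71, 49]… (length divides ord_125(94)).
The orbit structure of x ↦ 94x mod 125: 7 orbits of sizes [50, 50, 10, 10, 2, 2, 1].
With 7 cycles on 125 points, sign = (−1)^{125−7} = +1.
The Jacobi symbol (94|125) = +1 (Zolotarev) agrees.

+1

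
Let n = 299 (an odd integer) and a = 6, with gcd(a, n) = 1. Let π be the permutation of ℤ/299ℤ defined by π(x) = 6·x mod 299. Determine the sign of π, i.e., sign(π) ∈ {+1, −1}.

Trace 9: π^k(9) = [9, 54, 25, 150, 3, 18, 108] for k=0..6.
Decompose π into cycles: lengths [132, 132, 12, 11, 11, 1] (6 cycles, including the fixed point 0).
299 − 6 = 293 transpositions; sign(π) = (−1)^293 = -1.
Via Zolotarev, sign(π_{6}) = (6|299) = -1.

-1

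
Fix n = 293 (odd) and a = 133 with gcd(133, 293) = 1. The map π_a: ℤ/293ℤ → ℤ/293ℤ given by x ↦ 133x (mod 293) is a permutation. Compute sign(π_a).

+1

Start at x=77: 77 → 279 → 189 → 232 → 91 → 90 → 250 → … (one orbit).
π_133 has 5 disjoint cycles with lengths [73, 73, 73, 73, 1] on {0,…,292}.
sign(π) = (−1)^{n − #cycles} = (−1)^{293−5} = (−1)^288 = +1.
The Jacobi symbol (133|293) = +1 (Zolotarev) agrees.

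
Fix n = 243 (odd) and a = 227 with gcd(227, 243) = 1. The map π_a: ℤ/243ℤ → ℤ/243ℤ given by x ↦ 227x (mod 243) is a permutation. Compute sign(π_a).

-1

Orbit of 97 under x↦227x: [97, 149, 46, 236, 112, 152, 241]… (length divides ord_243(227)).
The orbit structure of x ↦ 227x mod 243: 6 orbits of sizes [162, 54, 18, 6, 2, 1].
6 cycles on 243: each ℓ→(−1)^(ℓ−1), product (−1)^237 = -1.
(227|243)_J = -1 (Zolotarev's lemma cross-check).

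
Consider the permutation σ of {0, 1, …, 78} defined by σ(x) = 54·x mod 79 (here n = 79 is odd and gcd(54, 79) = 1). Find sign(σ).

Trace 40: π^k(40) = [40, 27, 36, 48, 64, 59, 26] for k=0..6.
π_54 has 2 disjoint cycles with lengths [78, 1] on {0,…,78}.
sign(π) = (−1)^{n − #cycles} = (−1)^{79−2} = (−1)^77 = -1.
Via Zolotarev, sign(π_{54}) = (54|79) = -1.

-1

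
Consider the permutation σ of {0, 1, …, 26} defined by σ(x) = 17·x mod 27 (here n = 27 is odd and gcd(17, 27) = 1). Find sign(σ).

Start at x=8: 8 → 1 → 17 → 19 → 26 → 10 → 8 (one orbit).
The orbit structure of x ↦ 17x mod 27: 8 orbits of sizes [6, 6, 6, 2, 2, 2, 2, 1].
Σ(ℓ_i−1) = 27−8 = 19; sign = (−1)^19 = -1.

-1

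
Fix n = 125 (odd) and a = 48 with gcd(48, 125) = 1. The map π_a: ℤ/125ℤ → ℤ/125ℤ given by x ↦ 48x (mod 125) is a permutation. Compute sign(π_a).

Orbit of 93 under x↦48x: [93, 89, 22, 56, 63, 24, 27]… (length divides ord_125(48)).
Cycle lengths of π_48 on ℤ/125ℤ: [100, 20, 4, 1]; 4 cycles in total.
4 cycles on 125: each ℓ→(−1)^(ℓ−1), product (−1)^121 = -1.
Via Zolotarev, sign(π_{48}) = (48|125) = -1.

-1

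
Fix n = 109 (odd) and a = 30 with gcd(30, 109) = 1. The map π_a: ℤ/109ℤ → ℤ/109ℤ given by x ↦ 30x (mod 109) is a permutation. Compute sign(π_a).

-1

Start at x=74: 74 → 40 → 1 → 30 → 28 → 77 → 21 → … (one orbit).
Cycle lengths of π_30 on ℤ/109ℤ: [108, 1]; 2 cycles in total.
Σ(ℓ_i−1) = 109−2 = 107; sign = (−1)^107 = -1.
Zolotarev: (30|109) = -1, matching the cycle-count sign.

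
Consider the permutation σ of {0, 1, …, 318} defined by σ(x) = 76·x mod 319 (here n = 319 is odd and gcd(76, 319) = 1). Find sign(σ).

Start at x=21: 21 → 1 → 76 → 34 → 32 → 199 → 131 → … (one orbit).
Cycle lengths of π_76 on ℤ/319ℤ: [28, 28, 28, 28, 28, 28, 28, 28, 28, 28, 28, 2, 2, 2, 2, 2, 1]; 17 cycles in total.
n − c = 319 − 17 = 302; sign = (−1)^302 = +1.

+1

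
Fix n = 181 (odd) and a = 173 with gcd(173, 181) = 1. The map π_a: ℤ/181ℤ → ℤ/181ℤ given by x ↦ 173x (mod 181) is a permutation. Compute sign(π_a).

-1

Orbit of 49 under x↦173x: [49, 151, 59, 71, 156, 19, 29]… (length divides ord_181(173)).
Cycle lengths of π_173 on ℤ/181ℤ: [60, 60, 60, 1]; 4 cycles in total.
181 − 4 = 177 transpositions; sign(π) = (−1)^177 = -1.
(173|181)_J = -1 (Zolotarev's lemma cross-check).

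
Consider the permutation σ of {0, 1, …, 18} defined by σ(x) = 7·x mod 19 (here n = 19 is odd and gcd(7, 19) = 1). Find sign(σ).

+1

Trace 1: π^k(1) = [1, 7, 11] for k=0..2.
Cycle lengths of π_7 on ℤ/19ℤ: [3, 3, 3, 3, 3, 3, 1]; 7 cycles in total.
19 − 7 = 12 transpositions; sign(π) = (−1)^12 = +1.
Check: (7/19) = +1 by Zolotarev.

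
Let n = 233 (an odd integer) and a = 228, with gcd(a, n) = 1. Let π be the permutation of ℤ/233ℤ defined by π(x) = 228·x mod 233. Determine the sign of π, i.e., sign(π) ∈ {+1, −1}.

-1

Trace 144: π^k(144) = [144, 212, 105, 174, 62, 156, 152] for k=0..6.
Cycle lengths of π_228 on ℤ/233ℤ: [232, 1]; 2 cycles in total.
sign(π) = (−1)^{n − #cycles} = (−1)^{233−2} = (−1)^231 = -1.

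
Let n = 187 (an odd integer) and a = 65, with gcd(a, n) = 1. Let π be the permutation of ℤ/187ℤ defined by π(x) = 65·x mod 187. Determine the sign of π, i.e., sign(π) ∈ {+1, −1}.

Trace 54: π^k(54) = [54, 144, 10, 89, 175, 155, 164] for k=0..6.
Decompose π into cycles: lengths [16, 16, 16, 16, 16, 16, 16, 16, 16, 16, 16, 2, 2, 2, 2, 2, 1] (17 cycles, including the fixed point 0).
17 cycles on 187: each ℓ→(−1)^(ℓ−1), product (−1)^170 = +1.
The Jacobi symbol (65|187) = +1 (Zolotarev) agrees.

+1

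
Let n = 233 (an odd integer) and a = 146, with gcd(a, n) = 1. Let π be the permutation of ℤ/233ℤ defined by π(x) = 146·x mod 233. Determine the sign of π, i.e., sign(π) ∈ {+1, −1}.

Start at x=69: 69 → 55 → 108 → 157 → 88 → 33 → 158 → … (one orbit).
2 cycles of lengths [232, 1].
sign(π) = (−1)^{n − #cycles} = (−1)^{233−2} = (−1)^231 = -1.
The Jacobi symbol (146|233) = -1 (Zolotarev) agrees.

-1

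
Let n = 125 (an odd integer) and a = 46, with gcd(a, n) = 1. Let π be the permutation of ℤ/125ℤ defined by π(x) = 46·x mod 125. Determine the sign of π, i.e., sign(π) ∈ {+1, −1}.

Orbit of 41 under x↦46x: [41, 11, 6, 26, 71, 16, 111]… (length divides ord_125(46)).
13 cycles of lengths [25, 25, 25, 25, 5, 5, 5, 5, 1, 1, 1, 1, 1].
sign(π) = (−1)^{n − #cycles} = (−1)^{125−13} = (−1)^112 = +1.
Check: (46/125) = +1 by Zolotarev.

+1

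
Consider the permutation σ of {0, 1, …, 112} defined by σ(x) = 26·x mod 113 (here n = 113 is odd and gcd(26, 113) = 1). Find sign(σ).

+1

Start at x=99: 99 → 88 → 28 → 50 → 57 → 13 → 112 → … (one orbit).
Cycle type of π: 56×2 + 1; total 3 cycles.
113 − 3 = 110 transpositions; sign(π) = (−1)^110 = +1.
The Jacobi symbol (26|113) = +1 (Zolotarev) agrees.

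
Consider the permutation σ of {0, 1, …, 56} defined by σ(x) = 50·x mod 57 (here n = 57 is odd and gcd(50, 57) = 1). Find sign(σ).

Orbit of 50 under x↦50x: [50, 49, 56, 7, 8, 1]… (length divides ord_57(50)).
The orbit structure of x ↦ 50x mod 57: 11 orbits of sizes [6, 6, 6, 6, 6, 6, 6, 6, 6, 2, 1].
n − c = 57 − 11 = 46; sign = (−1)^46 = +1.
(50|57)_J = +1 (Zolotarev's lemma cross-check).

+1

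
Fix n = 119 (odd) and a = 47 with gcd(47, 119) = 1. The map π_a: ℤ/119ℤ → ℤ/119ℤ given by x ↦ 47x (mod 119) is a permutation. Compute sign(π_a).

-1

Trace 47: π^k(47) = [47, 67, 55, 86, 115, 50, 89] for k=0..6.
14 cycles of lengths [12, 12, 12, 12, 12, 12, 12, 12, 6, 4, 4, 4, 4, 1].
sign(π) = (−1)^{n − #cycles} = (−1)^{119−14} = (−1)^105 = -1.
(47|119)_J = -1 (Zolotarev's lemma cross-check).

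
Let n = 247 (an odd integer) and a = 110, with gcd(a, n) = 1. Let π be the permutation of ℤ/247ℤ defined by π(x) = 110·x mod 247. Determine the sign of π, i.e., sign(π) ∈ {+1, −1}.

Orbit of 61 under x↦110x: [61, 41, 64, 124, 55, 122, 82]… (length divides ord_247(110)).
9 cycles of lengths [36, 36, 36, 36, 36, 36, 18, 12, 1].
9 cycles on 247: each ℓ→(−1)^(ℓ−1), product (−1)^238 = +1.

+1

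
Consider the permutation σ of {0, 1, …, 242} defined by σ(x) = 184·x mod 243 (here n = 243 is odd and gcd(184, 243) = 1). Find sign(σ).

+1

Start at x=22: 22 → 160 → 37 → 4 → 7 → 73 → 67 → … (one orbit).
Cycle lengths of π_184 on ℤ/243ℤ: [81, 81, 27, 27, 9, 9, 3, 3, 1, 1, 1]; 11 cycles in total.
n − c = 243 − 11 = 232; sign = (−1)^232 = +1.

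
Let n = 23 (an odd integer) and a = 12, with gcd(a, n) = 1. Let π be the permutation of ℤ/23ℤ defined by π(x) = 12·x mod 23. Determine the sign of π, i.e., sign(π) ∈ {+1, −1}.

Orbit of 3 under x↦12x: [3, 13, 18, 9, 16, 8, 4]… (length divides ord_23(12)).
Cycle type of π: 11×2 + 1; total 3 cycles.
With 3 cycles on 23 points, sign = (−1)^{23−3} = +1.

+1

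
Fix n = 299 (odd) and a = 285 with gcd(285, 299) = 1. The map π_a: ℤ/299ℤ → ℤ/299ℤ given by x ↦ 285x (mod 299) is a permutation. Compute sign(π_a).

+1

Trace 12: π^k(12) = [12, 131, 259, 261, 233, 27, 220] for k=0..6.
21 cycles of lengths [22, 22, 22, 22, 22, 22, 22, 22, 22, 22, 22, 22, 11, 11, 2, 2, 2, 2, 2, 2, 1].
n − c = 299 − 21 = 278; sign = (−1)^278 = +1.
Via Zolotarev, sign(π_{285}) = (285|299) = +1.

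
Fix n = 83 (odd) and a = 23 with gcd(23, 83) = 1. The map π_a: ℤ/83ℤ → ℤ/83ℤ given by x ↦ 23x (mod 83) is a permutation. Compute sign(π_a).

+1

Orbit of 65 under x↦23x: [65, 1, 23, 31, 49, 48, 25]… (length divides ord_83(23)).
The orbit structure of x ↦ 23x mod 83: 3 orbits of sizes [41, 41, 1].
3 cycles on 83: each ℓ→(−1)^(ℓ−1), product (−1)^80 = +1.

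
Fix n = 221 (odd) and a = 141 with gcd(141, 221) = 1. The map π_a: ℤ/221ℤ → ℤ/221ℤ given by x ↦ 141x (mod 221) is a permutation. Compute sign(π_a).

Orbit of 44 under x↦141x: [44, 16, 46, 77, 28, 191, 190]… (length divides ord_221(141)).
Cycle type of π: 48×4 + 16 + 12 + 1; total 7 cycles.
7 cycles on 221: each ℓ→(−1)^(ℓ−1), product (−1)^214 = +1.

+1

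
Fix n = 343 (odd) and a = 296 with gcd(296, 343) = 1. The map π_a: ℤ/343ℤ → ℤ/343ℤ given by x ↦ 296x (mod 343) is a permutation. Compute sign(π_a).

+1

Start at x=123: 123 → 50 → 51 → 4 → 155 → 261 → 81 → … (one orbit).
π_296 has 7 disjoint cycles with lengths [147, 147, 21, 21, 3, 3, 1] on {0,…,342}.
7 cycles on 343: each ℓ→(−1)^(ℓ−1), product (−1)^336 = +1.
Zolotarev: (296|343) = +1, matching the cycle-count sign.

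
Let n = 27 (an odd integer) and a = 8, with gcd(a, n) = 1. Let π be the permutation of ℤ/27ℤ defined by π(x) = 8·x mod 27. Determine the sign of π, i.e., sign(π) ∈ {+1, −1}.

-1

Trace 26: π^k(26) = [26, 19, 17, 1, 8, 10] for k=0..5.
Cycle type of π: 6×3 + 2×4 + 1; total 8 cycles.
With 8 cycles on 27 points, sign = (−1)^{27−8} = -1.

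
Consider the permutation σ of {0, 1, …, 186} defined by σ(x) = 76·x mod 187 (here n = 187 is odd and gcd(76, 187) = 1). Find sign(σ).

Trace 67: π^k(67) = [67, 43, 89, 32, 1, 76, 166] for k=0..6.
Decompose π into cycles: lengths [8, 8, 8, 8, 8, 8, 8, 8, 8, 8, 8, 8, 8, 8, 8, 8, 8, 8, 8, 8, 8, 8, 2, 2, 2, 2, 2, 1] (28 cycles, including the fixed point 0).
28 cycles on 187: each ℓ→(−1)^(ℓ−1), product (−1)^159 = -1.

-1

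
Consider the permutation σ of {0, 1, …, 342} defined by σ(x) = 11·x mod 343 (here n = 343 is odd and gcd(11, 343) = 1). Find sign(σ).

+1

Start at x=239: 239 → 228 → 107 → 148 → 256 → 72 → 106 → … (one orbit).
7 cycles of lengths [147, 147, 21, 21, 3, 3, 1].
With 7 cycles on 343 points, sign = (−1)^{343−7} = +1.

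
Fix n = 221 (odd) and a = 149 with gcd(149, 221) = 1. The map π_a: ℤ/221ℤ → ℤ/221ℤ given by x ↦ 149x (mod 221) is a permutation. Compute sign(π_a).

Trace 120: π^k(120) = [120, 200, 186, 89, 1, 149, 101] for k=0..6.
Decompose π into cycles: lengths [12, 12, 12, 12, 12, 12, 12, 12, 12, 12, 12, 12, 12, 12, 12, 12, 12, 4, 4, 4, 4, 1] (22 cycles, including the fixed point 0).
22 cycles on 221: each ℓ→(−1)^(ℓ−1), product (−1)^199 = -1.
Check: (149/221) = -1 by Zolotarev.

-1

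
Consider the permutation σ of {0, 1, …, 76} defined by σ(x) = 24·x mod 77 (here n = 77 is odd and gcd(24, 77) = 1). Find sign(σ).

+1

Start at x=16: 16 → 76 → 53 → 40 → 36 → 17 → 23 → … (one orbit).
The orbit structure of x ↦ 24x mod 77: 5 orbits of sizes [30, 30, 10, 6, 1].
With 5 cycles on 77 points, sign = (−1)^{77−5} = +1.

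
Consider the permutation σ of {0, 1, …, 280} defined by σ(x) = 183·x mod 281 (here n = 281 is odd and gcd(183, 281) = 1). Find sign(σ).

+1

Start at x=218: 218 → 273 → 222 → 162 → 141 → 232 → 25 → … (one orbit).
Cycle lengths of π_183 on ℤ/281ℤ: [70, 70, 70, 70, 1]; 5 cycles in total.
Σ(ℓ_i−1) = 281−5 = 276; sign = (−1)^276 = +1.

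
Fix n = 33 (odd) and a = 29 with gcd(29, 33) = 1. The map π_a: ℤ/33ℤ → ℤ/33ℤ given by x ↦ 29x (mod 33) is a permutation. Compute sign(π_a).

+1

Orbit of 16 under x↦29x: [16, 2, 25, 32, 4, 17, 31]… (length divides ord_33(29)).
5 cycles of lengths [10, 10, 10, 2, 1].
With 5 cycles on 33 points, sign = (−1)^{33−5} = +1.
(29|33)_J = +1 (Zolotarev's lemma cross-check).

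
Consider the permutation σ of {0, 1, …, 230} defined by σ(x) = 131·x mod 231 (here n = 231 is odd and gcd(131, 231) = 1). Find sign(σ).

Start at x=1: 1 → 131 → 67 → 230 → 100 → 164 → 1 (one orbit).
Decompose π into cycles: lengths [6, 6, 6, 6, 6, 6, 6, 6, 6, 6, 6, 6, 6, 6, 6, 6, 6, 6, 6, 6, 6, 6, 6, 6, 6, 6, 6, 6, 6, 6, 6, 6, 6, 2, 2, 2, 2, 2, 2, 2, 2, 2, 2, 2, 2, 2, 2, 2, 2, 1] (50 cycles, including the fixed point 0).
sign(π) = (−1)^{n − #cycles} = (−1)^{231−50} = (−1)^181 = -1.

-1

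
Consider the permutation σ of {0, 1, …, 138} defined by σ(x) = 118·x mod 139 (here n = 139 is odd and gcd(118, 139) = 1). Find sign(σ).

+1

Trace 44: π^k(44) = [44, 49, 83, 64, 46, 7, 131] for k=0..6.
Decompose π into cycles: lengths [69, 69, 1] (3 cycles, including the fixed point 0).
With 3 cycles on 139 points, sign = (−1)^{139−3} = +1.
The Jacobi symbol (118|139) = +1 (Zolotarev) agrees.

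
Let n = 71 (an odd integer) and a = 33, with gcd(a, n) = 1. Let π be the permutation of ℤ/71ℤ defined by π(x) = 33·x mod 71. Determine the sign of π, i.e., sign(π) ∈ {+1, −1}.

-1

Trace 56: π^k(56) = [56, 2, 66, 48, 22, 16, 31] for k=0..6.
Cycle type of π: 70 + 1; total 2 cycles.
n − c = 71 − 2 = 69; sign = (−1)^69 = -1.
Zolotarev: (33|71) = -1, matching the cycle-count sign.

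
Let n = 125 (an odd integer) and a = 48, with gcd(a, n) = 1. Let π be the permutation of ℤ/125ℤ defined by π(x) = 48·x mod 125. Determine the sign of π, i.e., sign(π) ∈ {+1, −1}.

Start at x=104: 104 → 117 → 116 → 68 → 14 → 47 → 6 → … (one orbit).
π_48 has 4 disjoint cycles with lengths [100, 20, 4, 1] on {0,…,124}.
4 cycles on 125: each ℓ→(−1)^(ℓ−1), product (−1)^121 = -1.
(48|125)_J = -1 (Zolotarev's lemma cross-check).

-1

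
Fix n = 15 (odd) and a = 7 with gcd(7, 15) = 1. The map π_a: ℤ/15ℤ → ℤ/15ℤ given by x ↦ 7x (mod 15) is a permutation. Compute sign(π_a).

Trace 7: π^k(7) = [7, 4, 13, 1] for k=0..3.
The orbit structure of x ↦ 7x mod 15: 6 orbits of sizes [4, 4, 4, 1, 1, 1].
sign(π) = (−1)^{n − #cycles} = (−1)^{15−6} = (−1)^9 = -1.
Zolotarev: (7|15) = -1, matching the cycle-count sign.

-1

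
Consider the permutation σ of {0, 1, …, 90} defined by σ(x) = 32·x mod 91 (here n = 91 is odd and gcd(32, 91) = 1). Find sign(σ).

Orbit of 2 under x↦32x: [2, 64, 46, 16, 57, 4, 37]… (length divides ord_91(32)).
Decompose π into cycles: lengths [12, 12, 12, 12, 12, 12, 12, 3, 3, 1] (10 cycles, including the fixed point 0).
n − c = 91 − 10 = 81; sign = (−1)^81 = -1.

-1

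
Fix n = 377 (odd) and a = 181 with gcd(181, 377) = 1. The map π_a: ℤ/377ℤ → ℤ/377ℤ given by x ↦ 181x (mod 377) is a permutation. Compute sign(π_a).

+1

Orbit of 194 under x↦181x: [194, 53, 168, 248, 25, 1, 181]… (length divides ord_377(181)).
Decompose π into cycles: lengths [14, 14, 14, 14, 14, 14, 14, 14, 14, 14, 14, 14, 14, 14, 14, 14, 14, 14, 14, 14, 14, 14, 14, 14, 7, 7, 7, 7, 2, 2, 2, 2, 2, 2, 1] (35 cycles, including the fixed point 0).
With 35 cycles on 377 points, sign = (−1)^{377−35} = +1.
Check: (181/377) = +1 by Zolotarev.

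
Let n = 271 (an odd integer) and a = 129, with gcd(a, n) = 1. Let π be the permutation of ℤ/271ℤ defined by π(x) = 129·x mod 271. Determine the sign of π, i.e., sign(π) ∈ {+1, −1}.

+1

Trace 35: π^k(35) = [35, 179, 56, 178, 198, 68, 100] for k=0..6.
Cycle lengths of π_129 on ℤ/271ℤ: [135, 135, 1]; 3 cycles in total.
Σ(ℓ_i−1) = 271−3 = 268; sign = (−1)^268 = +1.
Via Zolotarev, sign(π_{129}) = (129|271) = +1.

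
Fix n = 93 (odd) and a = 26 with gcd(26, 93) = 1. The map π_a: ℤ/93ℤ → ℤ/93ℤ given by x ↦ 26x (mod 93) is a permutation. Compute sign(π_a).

Trace 67: π^k(67) = [67, 68, 1, 26, 25, 92] for k=0..5.
17 cycles of lengths [6, 6, 6, 6, 6, 6, 6, 6, 6, 6, 6, 6, 6, 6, 6, 2, 1].
17 cycles on 93: each ℓ→(−1)^(ℓ−1), product (−1)^76 = +1.
The Jacobi symbol (26|93) = +1 (Zolotarev) agrees.

+1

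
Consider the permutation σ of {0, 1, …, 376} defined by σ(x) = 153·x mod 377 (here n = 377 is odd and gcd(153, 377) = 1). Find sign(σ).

-1

Start at x=69: 69 → 1 → 153 → 35 → 77 → 94 → 56 → … (one orbit).
Cycle lengths of π_153 on ℤ/377ℤ: [84, 84, 84, 84, 28, 6, 6, 1]; 8 cycles in total.
With 8 cycles on 377 points, sign = (−1)^{377−8} = -1.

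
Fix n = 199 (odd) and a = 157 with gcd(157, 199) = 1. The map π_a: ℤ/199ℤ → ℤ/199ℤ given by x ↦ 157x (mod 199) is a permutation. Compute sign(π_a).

+1

Orbit of 28 under x↦157x: [28, 18, 40, 111, 114, 187, 106]… (length divides ord_199(157)).
π_157 has 7 disjoint cycles with lengths [33, 33, 33, 33, 33, 33, 1] on {0,…,198}.
Σ(ℓ_i−1) = 199−7 = 192; sign = (−1)^192 = +1.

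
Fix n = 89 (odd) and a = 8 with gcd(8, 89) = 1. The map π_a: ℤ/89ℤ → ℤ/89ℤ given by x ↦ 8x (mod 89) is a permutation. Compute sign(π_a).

Start at x=78: 78 → 1 → 8 → 64 → 67 → 2 → 16 → … (one orbit).
π_8 has 9 disjoint cycles with lengths [11, 11, 11, 11, 11, 11, 11, 11, 1] on {0,…,88}.
Σ(ℓ_i−1) = 89−9 = 80; sign = (−1)^80 = +1.
The Jacobi symbol (8|89) = +1 (Zolotarev) agrees.

+1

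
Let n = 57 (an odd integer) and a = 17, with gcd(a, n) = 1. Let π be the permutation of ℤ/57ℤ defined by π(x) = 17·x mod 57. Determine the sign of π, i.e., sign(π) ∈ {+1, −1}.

-1

Orbit of 25 under x↦17x: [25, 26, 43, 47, 1, 17, 4]… (length divides ord_57(17)).
Decompose π into cycles: lengths [18, 18, 9, 9, 2, 1] (6 cycles, including the fixed point 0).
sign(π) = (−1)^{n − #cycles} = (−1)^{57−6} = (−1)^51 = -1.
(17|57)_J = -1 (Zolotarev's lemma cross-check).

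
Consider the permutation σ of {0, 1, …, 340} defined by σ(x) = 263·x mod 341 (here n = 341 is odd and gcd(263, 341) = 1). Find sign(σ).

Start at x=340: 340 → 78 → 54 → 221 → 153 → 1 → 263 → … (one orbit).
39 cycles of lengths [10, 10, 10, 10, 10, 10, 10, 10, 10, 10, 10, 10, 10, 10, 10, 10, 10, 10, 10, 10, 10, 10, 10, 10, 10, 10, 10, 10, 10, 10, 10, 10, 10, 2, 2, 2, 2, 2, 1].
341 − 39 = 302 transpositions; sign(π) = (−1)^302 = +1.
Check: (263/341) = +1 by Zolotarev.

+1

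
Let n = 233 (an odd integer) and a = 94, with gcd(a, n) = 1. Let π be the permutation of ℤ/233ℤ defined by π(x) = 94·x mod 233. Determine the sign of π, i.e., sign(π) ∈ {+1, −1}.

Start at x=50: 50 → 40 → 32 → 212 → 123 → 145 → 116 → … (one orbit).
The orbit structure of x ↦ 94x mod 233: 2 orbits of sizes [232, 1].
sign(π) = (−1)^{n − #cycles} = (−1)^{233−2} = (−1)^231 = -1.
Via Zolotarev, sign(π_{94}) = (94|233) = -1.

-1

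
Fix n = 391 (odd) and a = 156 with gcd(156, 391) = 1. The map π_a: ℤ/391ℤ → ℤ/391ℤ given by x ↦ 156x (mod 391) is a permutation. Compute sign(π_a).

-1

Trace 305: π^k(305) = [305, 269, 127, 262, 208, 386, 2] for k=0..6.
Cycle type of π: 176×2 + 16 + 11×2 + 1; total 6 cycles.
n − c = 391 − 6 = 385; sign = (−1)^385 = -1.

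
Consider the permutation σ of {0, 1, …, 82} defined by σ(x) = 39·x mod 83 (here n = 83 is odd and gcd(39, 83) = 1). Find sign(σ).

Orbit of 82 under x↦39x: [82, 44, 56, 26, 18, 38, 71]… (length divides ord_83(39)).
Cycle type of π: 82 + 1; total 2 cycles.
Σ(ℓ_i−1) = 83−2 = 81; sign = (−1)^81 = -1.
(39|83)_J = -1 (Zolotarev's lemma cross-check).

-1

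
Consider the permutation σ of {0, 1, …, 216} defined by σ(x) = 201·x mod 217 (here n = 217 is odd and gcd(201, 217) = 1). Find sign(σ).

Start at x=61: 61 → 109 → 209 → 128 → 122 → 1 → 201 → … (one orbit).
Cycle lengths of π_201 on ℤ/217ℤ: [30, 30, 30, 30, 30, 30, 10, 10, 10, 6, 1]; 11 cycles in total.
n − c = 217 − 11 = 206; sign = (−1)^206 = +1.

+1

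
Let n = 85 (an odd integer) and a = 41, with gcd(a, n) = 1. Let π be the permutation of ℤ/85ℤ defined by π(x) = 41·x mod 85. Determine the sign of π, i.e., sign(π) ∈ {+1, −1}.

-1

Orbit of 21 under x↦41x: [21, 11, 26, 46, 16, 61, 36]… (length divides ord_85(41)).
Cycle type of π: 16×5 + 1×5; total 10 cycles.
n − c = 85 − 10 = 75; sign = (−1)^75 = -1.
Via Zolotarev, sign(π_{41}) = (41|85) = -1.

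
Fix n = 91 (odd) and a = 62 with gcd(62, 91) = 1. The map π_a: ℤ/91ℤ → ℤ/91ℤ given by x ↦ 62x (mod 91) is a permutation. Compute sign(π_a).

-1

Orbit of 29 under x↦62x: [29, 69, 1, 62, 22, 90]… (length divides ord_91(62)).
Cycle lengths of π_62 on ℤ/91ℤ: [6, 6, 6, 6, 6, 6, 6, 6, 6, 6, 6, 6, 6, 6, 2, 2, 2, 1]; 18 cycles in total.
Σ(ℓ_i−1) = 91−18 = 73; sign = (−1)^73 = -1.
Via Zolotarev, sign(π_{62}) = (62|91) = -1.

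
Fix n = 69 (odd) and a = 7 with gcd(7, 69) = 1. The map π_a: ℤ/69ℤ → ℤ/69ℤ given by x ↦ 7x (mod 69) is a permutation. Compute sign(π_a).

-1

Trace 10: π^k(10) = [10, 1, 7, 49, 67, 55, 40] for k=0..6.
π_7 has 6 disjoint cycles with lengths [22, 22, 22, 1, 1, 1] on {0,…,68}.
Σ(ℓ_i−1) = 69−6 = 63; sign = (−1)^63 = -1.
The Jacobi symbol (7|69) = -1 (Zolotarev) agrees.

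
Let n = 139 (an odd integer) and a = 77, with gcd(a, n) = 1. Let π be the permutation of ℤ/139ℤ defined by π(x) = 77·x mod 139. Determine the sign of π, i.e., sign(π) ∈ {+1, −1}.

Orbit of 80 under x↦77x: [80, 44, 52, 112, 6, 45, 129]… (length divides ord_139(77)).
π_77 has 7 disjoint cycles with lengths [23, 23, 23, 23, 23, 23, 1] on {0,…,138}.
sign(π) = (−1)^{n − #cycles} = (−1)^{139−7} = (−1)^132 = +1.

+1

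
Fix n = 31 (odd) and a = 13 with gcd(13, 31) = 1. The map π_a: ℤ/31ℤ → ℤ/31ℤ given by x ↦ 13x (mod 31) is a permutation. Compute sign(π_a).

Trace 29: π^k(29) = [29, 5, 3, 8, 11, 19, 30] for k=0..6.
Cycle lengths of π_13 on ℤ/31ℤ: [30, 1]; 2 cycles in total.
Σ(ℓ_i−1) = 31−2 = 29; sign = (−1)^29 = -1.
(13|31)_J = -1 (Zolotarev's lemma cross-check).

-1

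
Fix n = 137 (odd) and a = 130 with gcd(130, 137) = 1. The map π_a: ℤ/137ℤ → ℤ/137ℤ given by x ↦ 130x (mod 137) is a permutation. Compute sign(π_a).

+1

Start at x=126: 126 → 77 → 9 → 74 → 30 → 64 → 100 → … (one orbit).
Decompose π into cycles: lengths [68, 68, 1] (3 cycles, including the fixed point 0).
With 3 cycles on 137 points, sign = (−1)^{137−3} = +1.
(130|137)_J = +1 (Zolotarev's lemma cross-check).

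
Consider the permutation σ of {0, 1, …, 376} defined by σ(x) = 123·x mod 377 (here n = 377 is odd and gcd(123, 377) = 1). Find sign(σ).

-1

Orbit of 310 under x↦123x: [310, 53, 110, 335, 112, 204, 210]… (length divides ord_377(123)).
Cycle type of π: 84×4 + 12 + 7×4 + 1; total 10 cycles.
Σ(ℓ_i−1) = 377−10 = 367; sign = (−1)^367 = -1.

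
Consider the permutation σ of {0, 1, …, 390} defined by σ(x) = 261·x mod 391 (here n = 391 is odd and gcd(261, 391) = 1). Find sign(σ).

-1

Start at x=70: 70 → 284 → 225 → 75 → 25 → 269 → 220 → … (one orbit).
Cycle type of π: 176×2 + 16 + 11×2 + 1; total 6 cycles.
391 − 6 = 385 transpositions; sign(π) = (−1)^385 = -1.
Via Zolotarev, sign(π_{261}) = (261|391) = -1.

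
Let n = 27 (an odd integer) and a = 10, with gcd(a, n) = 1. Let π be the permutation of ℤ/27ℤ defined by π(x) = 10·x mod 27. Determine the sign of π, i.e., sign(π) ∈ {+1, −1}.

+1

Orbit of 1 under x↦10x: [1, 10, 19]… (length divides ord_27(10)).
The orbit structure of x ↦ 10x mod 27: 15 orbits of sizes [3, 3, 3, 3, 3, 3, 1, 1, 1, 1, 1, 1, 1, 1, 1].
Σ(ℓ_i−1) = 27−15 = 12; sign = (−1)^12 = +1.
(10|27)_J = +1 (Zolotarev's lemma cross-check).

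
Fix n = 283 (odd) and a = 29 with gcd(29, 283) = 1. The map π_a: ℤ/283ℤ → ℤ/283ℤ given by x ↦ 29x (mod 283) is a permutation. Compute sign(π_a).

+1

Orbit of 230 under x↦29x: [230, 161, 141, 127, 4, 116, 251]… (length divides ord_283(29)).
Cycle type of π: 47×6 + 1; total 7 cycles.
With 7 cycles on 283 points, sign = (−1)^{283−7} = +1.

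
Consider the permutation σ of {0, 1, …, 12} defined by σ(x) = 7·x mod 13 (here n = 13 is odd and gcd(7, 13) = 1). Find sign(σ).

Trace 9: π^k(9) = [9, 11, 12, 6, 3, 8, 4] for k=0..6.
The orbit structure of x ↦ 7x mod 13: 2 orbits of sizes [12, 1].
13 − 2 = 11 transpositions; sign(π) = (−1)^11 = -1.

-1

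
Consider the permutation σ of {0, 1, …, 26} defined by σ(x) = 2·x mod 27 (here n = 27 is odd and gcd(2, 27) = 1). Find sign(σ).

Orbit of 13 under x↦2x: [13, 26, 25, 23, 19, 11, 22]… (length divides ord_27(2)).
Cycle lengths of π_2 on ℤ/27ℤ: [18, 6, 2, 1]; 4 cycles in total.
4 cycles on 27: each ℓ→(−1)^(ℓ−1), product (−1)^23 = -1.
The Jacobi symbol (2|27) = -1 (Zolotarev) agrees.

-1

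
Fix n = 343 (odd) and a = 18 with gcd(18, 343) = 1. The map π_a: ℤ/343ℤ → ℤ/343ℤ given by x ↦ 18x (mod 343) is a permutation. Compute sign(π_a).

+1

Start at x=1: 1 → 18 → 324 → 1 (one orbit).
π_18 has 115 disjoint cycles with lengths [3, 3, 3, 3, 3, 3, 3, 3, 3, 3, 3, 3, 3, 3, 3, 3, 3, 3, 3, 3, 3, 3, 3, 3, 3, 3, 3, 3, 3, 3, 3, 3, 3, 3, 3, 3, 3, 3, 3, 3, 3, 3, 3, 3, 3, 3, 3, 3, 3, 3, 3, 3, 3, 3, 3, 3, 3, 3, 3, 3, 3, 3, 3, 3, 3, 3, 3, 3, 3, 3, 3, 3, 3, 3, 3, 3, 3, 3, 3, 3, 3, 3, 3, 3, 3, 3, 3, 3, 3, 3, 3, 3, 3, 3, 3, 3, 3, 3, 3, 3, 3, 3, 3, 3, 3, 3, 3, 3, 3, 3, 3, 3, 3, 3, 1] on {0,…,342}.
With 115 cycles on 343 points, sign = (−1)^{343−115} = +1.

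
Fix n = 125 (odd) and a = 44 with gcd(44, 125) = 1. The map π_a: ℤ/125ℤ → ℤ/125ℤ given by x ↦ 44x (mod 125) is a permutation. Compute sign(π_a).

+1

Start at x=61: 61 → 59 → 96 → 99 → 106 → 39 → 91 → … (one orbit).
Cycle type of π: 50×2 + 10×2 + 2×2 + 1; total 7 cycles.
7 cycles on 125: each ℓ→(−1)^(ℓ−1), product (−1)^118 = +1.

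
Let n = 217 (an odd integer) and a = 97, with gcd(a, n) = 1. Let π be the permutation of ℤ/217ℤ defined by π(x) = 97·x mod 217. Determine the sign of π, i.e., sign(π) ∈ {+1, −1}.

-1

Orbit of 190 under x↦97x: [190, 202, 64, 132, 1, 97, 78]… (length divides ord_217(97)).
π_97 has 28 disjoint cycles with lengths [10, 10, 10, 10, 10, 10, 10, 10, 10, 10, 10, 10, 10, 10, 10, 10, 10, 10, 5, 5, 5, 5, 5, 5, 2, 2, 2, 1] on {0,…,216}.
Σ(ℓ_i−1) = 217−28 = 189; sign = (−1)^189 = -1.
Check: (97/217) = -1 by Zolotarev.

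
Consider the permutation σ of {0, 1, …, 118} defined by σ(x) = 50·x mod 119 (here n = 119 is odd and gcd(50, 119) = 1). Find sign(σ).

Start at x=50: 50 → 1 → 50 (one orbit).
Cycle type of π: 2×56 + 1×7; total 63 cycles.
With 63 cycles on 119 points, sign = (−1)^{119−63} = +1.
Check: (50/119) = +1 by Zolotarev.

+1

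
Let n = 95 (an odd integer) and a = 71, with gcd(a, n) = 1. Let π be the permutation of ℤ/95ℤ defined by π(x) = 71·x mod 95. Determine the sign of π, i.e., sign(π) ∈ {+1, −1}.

-1

Orbit of 11 under x↦71x: [11, 21, 66, 31, 16, 91, 1]… (length divides ord_95(71)).
10 cycles of lengths [18, 18, 18, 18, 18, 1, 1, 1, 1, 1].
sign(π) = (−1)^{n − #cycles} = (−1)^{95−10} = (−1)^85 = -1.
Zolotarev: (71|95) = -1, matching the cycle-count sign.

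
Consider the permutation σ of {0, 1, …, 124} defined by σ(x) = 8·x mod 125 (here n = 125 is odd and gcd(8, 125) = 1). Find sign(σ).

-1

Trace 124: π^k(124) = [124, 117, 61, 113, 29, 107, 106] for k=0..6.
4 cycles of lengths [100, 20, 4, 1].
n − c = 125 − 4 = 121; sign = (−1)^121 = -1.
Zolotarev: (8|125) = -1, matching the cycle-count sign.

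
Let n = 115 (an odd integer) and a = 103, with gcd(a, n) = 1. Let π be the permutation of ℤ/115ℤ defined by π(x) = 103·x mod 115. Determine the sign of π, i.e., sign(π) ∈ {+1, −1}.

Orbit of 39 under x↦103x: [39, 107, 96, 113, 24, 57, 6]… (length divides ord_115(103)).
π_103 has 5 disjoint cycles with lengths [44, 44, 22, 4, 1] on {0,…,114}.
115 − 5 = 110 transpositions; sign(π) = (−1)^110 = +1.

+1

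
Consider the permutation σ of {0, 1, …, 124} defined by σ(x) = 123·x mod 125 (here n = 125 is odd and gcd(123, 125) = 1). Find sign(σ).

Start at x=57: 57 → 11 → 103 → 44 → 37 → 51 → 23 → … (one orbit).
Decompose π into cycles: lengths [100, 20, 4, 1] (4 cycles, including the fixed point 0).
n − c = 125 − 4 = 121; sign = (−1)^121 = -1.

-1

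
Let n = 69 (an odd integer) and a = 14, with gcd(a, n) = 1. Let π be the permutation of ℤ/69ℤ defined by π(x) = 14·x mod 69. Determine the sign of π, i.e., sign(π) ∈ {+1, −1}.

Trace 20: π^k(20) = [20, 4, 56, 25, 5, 1, 14] for k=0..6.
Cycle type of π: 22×3 + 2 + 1; total 5 cycles.
69 − 5 = 64 transpositions; sign(π) = (−1)^64 = +1.

+1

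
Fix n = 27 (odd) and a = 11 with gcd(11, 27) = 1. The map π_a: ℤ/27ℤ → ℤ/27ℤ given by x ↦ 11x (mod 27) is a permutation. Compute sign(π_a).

-1

Trace 13: π^k(13) = [13, 8, 7, 23, 10, 2, 22] for k=0..6.
Cycle lengths of π_11 on ℤ/27ℤ: [18, 6, 2, 1]; 4 cycles in total.
27 − 4 = 23 transpositions; sign(π) = (−1)^23 = -1.
The Jacobi symbol (11|27) = -1 (Zolotarev) agrees.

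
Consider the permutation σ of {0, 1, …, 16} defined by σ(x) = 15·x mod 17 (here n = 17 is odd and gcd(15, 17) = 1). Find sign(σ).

Trace 16: π^k(16) = [16, 2, 13, 8, 1, 15, 4] for k=0..6.
Decompose π into cycles: lengths [8, 8, 1] (3 cycles, including the fixed point 0).
Σ(ℓ_i−1) = 17−3 = 14; sign = (−1)^14 = +1.
Zolotarev: (15|17) = +1, matching the cycle-count sign.

+1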